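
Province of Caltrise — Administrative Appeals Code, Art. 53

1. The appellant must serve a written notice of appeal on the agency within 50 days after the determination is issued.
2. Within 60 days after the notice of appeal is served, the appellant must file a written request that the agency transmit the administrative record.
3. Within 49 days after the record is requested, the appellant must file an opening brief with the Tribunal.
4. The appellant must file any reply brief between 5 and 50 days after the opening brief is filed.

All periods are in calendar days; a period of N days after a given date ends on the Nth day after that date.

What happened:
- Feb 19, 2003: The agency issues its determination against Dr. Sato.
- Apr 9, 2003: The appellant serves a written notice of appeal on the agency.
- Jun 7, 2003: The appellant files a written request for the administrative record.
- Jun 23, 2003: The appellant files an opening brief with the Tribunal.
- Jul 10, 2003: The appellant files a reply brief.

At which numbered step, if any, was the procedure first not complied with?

None — every step was satisfied

Step 1: 50 days after Feb 19, 2003 (when the determination is issued) is Apr 10, 2003; completed Apr 9, 2003, before the deadline.
Step 2: 60 days after Apr 9, 2003 (when the notice of appeal is served) is Jun 8, 2003; Jun 7, 2003 is within that limit.
Step 3: 49 days after Jun 7, 2003 (when the record is requested) is Jul 26, 2003; completed Jun 23, 2003, before the deadline.
Step 4: the window is 5–50 days after Jun 23, 2003 (when the opening brief is filed), so Jun 28, 2003 through Aug 12, 2003; done Jul 10, 2003, which is between those dates.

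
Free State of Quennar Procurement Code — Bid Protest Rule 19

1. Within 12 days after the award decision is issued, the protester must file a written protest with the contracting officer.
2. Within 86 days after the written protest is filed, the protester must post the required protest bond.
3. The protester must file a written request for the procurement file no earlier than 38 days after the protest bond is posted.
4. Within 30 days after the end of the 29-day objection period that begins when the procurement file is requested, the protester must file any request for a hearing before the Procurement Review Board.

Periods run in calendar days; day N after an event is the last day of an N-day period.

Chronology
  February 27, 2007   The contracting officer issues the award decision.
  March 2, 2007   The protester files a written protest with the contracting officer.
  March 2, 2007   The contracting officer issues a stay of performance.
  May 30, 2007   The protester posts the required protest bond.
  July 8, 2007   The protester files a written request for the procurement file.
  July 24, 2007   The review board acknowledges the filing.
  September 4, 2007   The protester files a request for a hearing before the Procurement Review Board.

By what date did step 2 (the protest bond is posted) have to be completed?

May 27, 2007

Step 2 runs from March 2, 2007, when the written protest is filed. 86 days after March 2, 2007 is May 27, 2007.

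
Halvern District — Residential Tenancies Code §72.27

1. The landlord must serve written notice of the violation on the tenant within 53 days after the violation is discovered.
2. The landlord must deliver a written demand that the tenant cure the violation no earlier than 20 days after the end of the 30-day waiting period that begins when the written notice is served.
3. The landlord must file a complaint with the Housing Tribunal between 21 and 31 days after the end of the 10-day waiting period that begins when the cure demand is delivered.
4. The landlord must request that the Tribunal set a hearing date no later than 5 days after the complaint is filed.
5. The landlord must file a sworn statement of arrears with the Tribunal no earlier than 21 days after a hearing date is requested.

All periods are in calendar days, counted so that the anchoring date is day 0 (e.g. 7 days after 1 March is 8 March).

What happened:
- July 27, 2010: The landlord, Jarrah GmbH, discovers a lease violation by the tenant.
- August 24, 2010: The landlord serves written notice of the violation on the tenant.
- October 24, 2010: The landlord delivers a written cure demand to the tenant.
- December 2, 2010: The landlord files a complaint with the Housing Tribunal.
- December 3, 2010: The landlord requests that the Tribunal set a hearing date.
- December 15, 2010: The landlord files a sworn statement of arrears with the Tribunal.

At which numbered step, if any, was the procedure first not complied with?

Step 5

Step 1 — counting 53 days from July 27, 2010 (when the violation is discovered) gives a deadline of September 18, 2010; August 24, 2010 is within that limit.
Step 2 — must wait 20 days from September 23, 2010 (end of the 30-day waiting period, which began when the written notice is served on August 24, 2010), so not before October 13, 2010; October 24, 2010 is on or after that date.
Step 3 — 21 and 31 days from November 3, 2010 (end of the 10-day waiting period, which began when the cure demand is delivered on October 24, 2010) are November 24, 2010 and December 4, 2010 respectively; done December 2, 2010, which is between those dates.
Step 4 — counting 5 days from December 2, 2010 (when the complaint is filed) gives a deadline of December 7, 2010; December 3, 2010 is within that limit.
Step 5 — must wait 21 days from December 3, 2010 (when a hearing date is requested), so not before December 24, 2010; done December 15, 2010 — 9 days too early.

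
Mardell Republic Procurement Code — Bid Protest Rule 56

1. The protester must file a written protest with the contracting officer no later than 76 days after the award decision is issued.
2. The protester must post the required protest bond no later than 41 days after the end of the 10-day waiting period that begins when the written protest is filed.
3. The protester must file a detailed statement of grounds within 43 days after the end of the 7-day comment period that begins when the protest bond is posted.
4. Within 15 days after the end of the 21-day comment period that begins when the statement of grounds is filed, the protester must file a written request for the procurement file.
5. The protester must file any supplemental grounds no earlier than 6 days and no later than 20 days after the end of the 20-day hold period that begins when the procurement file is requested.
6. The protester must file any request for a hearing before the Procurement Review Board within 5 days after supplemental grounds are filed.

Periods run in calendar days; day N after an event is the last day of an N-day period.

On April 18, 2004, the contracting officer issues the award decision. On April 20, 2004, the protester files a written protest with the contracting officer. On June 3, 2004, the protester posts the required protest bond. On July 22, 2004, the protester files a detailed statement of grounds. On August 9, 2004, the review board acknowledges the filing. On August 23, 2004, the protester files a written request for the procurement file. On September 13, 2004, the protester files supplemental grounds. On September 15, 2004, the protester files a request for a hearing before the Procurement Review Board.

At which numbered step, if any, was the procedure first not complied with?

Step 1 — counting 76 days from April 18, 2004 (when the award decision is issued) gives a deadline of July 3, 2004; done April 20, 2004 — timely.
Step 2 — counting 41 days from April 30, 2004 (end of the 10-day waiting period, which began when the written protest is filed on April 20, 2004) gives a deadline of June 10, 2004; done June 3, 2004 — timely.
Step 3 — counting 43 days from June 10, 2004 (end of the 7-day comment period, which began when the protest bond is posted on June 3, 2004) gives a deadline of July 23, 2004; completed July 22, 2004, before the deadline.
Step 4 — counting 15 days from August 12, 2004 (end of the 21-day comment period, which began when the statement of grounds is filed on July 22, 2004) gives a deadline of August 27, 2004; done August 23, 2004 — timely.
Step 5 — 6 and 20 days from September 12, 2004 (end of the 20-day hold period, which began when the procurement file is requested on August 23, 2004) are September 18, 2004 and October 2, 2004 respectively; done September 13, 2004 — 5 days before the window opened.
The analysis stops there.

Step 5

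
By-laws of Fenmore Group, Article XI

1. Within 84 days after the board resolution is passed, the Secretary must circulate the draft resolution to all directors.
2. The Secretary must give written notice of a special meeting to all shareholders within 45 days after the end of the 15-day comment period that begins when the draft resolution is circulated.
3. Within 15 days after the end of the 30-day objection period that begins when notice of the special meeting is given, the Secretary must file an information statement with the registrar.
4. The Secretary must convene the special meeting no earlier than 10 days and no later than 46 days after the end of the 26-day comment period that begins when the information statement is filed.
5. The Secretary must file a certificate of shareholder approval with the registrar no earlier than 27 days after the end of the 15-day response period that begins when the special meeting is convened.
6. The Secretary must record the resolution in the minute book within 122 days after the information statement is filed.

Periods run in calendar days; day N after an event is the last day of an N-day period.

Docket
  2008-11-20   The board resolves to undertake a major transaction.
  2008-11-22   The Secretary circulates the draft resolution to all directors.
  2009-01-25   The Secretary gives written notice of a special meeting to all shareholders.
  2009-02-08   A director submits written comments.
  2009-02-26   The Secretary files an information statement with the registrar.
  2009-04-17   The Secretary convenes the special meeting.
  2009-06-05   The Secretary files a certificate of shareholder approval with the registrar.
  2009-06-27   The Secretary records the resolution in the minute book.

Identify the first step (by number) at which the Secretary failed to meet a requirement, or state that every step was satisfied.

Step 2

Step 1 — counting 84 days from 2008-11-20 (when the board resolution is passed) gives a deadline of 2009-02-12; completed 2008-11-22, before the deadline.
Step 2 — counting 45 days from 2008-12-07 (end of the 15-day comment period, which began when the draft resolution is circulated on 2008-11-22) gives a deadline of 2009-01-21; 2009-01-25 misses that deadline by 4 days.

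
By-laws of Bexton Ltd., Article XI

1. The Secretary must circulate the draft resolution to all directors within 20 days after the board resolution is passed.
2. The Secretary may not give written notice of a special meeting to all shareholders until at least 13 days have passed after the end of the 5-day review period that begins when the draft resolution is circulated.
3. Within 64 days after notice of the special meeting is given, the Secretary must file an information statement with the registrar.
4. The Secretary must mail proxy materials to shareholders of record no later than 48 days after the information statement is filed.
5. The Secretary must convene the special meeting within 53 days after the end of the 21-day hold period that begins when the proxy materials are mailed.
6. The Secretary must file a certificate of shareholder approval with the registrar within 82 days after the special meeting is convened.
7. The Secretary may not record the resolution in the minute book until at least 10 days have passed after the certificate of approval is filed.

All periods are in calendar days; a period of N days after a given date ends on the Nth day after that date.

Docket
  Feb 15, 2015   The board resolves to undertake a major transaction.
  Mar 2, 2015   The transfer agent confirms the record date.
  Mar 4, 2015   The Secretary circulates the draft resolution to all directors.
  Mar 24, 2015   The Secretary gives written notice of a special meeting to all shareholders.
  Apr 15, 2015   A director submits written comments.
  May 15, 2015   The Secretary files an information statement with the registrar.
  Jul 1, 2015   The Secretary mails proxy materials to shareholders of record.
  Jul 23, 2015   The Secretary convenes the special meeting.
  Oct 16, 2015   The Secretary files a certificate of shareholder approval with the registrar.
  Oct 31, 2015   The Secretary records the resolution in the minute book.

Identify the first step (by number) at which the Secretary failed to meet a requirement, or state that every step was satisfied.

Step 1 — counting 20 days from Feb 15, 2015 (when the board resolution is passed) gives a deadline of Mar 7, 2015; completed Mar 4, 2015, before the deadline.
Step 2 — must wait 13 days from Mar 9, 2015 (end of the 5-day review period, which began when the draft resolution is circulated on Mar 4, 2015), so not before Mar 22, 2015; done Mar 24, 2015 — permitted.
Step 3 — counting 64 days from Mar 24, 2015 (when notice of the special meeting is given) gives a deadline of May 27, 2015; completed May 15, 2015, before the deadline.
Step 4 — counting 48 days from May 15, 2015 (when the information statement is filed) gives a deadline of Jul 2, 2015; completed Jul 1, 2015, before the deadline.
Step 5 — counting 53 days from Jul 22, 2015 (end of the 21-day hold period, which began when the proxy materials are mailed on Jul 1, 2015) gives a deadline of Sep 13, 2015; done Jul 23, 2015 — timely.
Step 6 — counting 82 days from Jul 23, 2015 (when the special meeting is convened) gives a deadline of Oct 13, 2015; Oct 16, 2015 misses that deadline by 3 days.

Step 6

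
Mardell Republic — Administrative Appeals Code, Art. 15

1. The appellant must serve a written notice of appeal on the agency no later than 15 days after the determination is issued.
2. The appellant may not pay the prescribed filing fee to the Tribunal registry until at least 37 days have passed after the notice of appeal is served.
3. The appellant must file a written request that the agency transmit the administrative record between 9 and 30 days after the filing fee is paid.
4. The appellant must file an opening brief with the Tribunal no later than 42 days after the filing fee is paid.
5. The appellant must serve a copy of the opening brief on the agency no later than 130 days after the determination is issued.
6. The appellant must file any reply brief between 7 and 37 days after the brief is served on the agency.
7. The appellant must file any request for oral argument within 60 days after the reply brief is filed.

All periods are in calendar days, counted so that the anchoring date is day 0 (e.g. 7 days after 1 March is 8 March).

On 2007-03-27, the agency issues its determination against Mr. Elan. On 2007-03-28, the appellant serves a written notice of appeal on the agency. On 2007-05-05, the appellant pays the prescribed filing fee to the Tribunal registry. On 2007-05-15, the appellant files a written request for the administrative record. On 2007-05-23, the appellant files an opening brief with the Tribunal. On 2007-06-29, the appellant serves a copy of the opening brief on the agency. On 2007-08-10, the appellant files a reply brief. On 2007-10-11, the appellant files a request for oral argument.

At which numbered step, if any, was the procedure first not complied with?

Step 6

(1) due by 2007-03-27 + 15 days = 2007-04-11; 2007-03-28 is within that limit.
(2) permitted from 2007-03-28 + 37 days = 2007-05-04 onward; 2007-05-05 is on or after that date.
(3) the permitted window runs from 2007-05-05 + 9 = 2007-05-14 to 2007-05-05 + 30 = 2007-06-04; 2007-05-15 falls inside that range.
(4) due by 2007-05-05 + 42 days = 2007-06-16; completed 2007-05-23, before the deadline.
(5) due by 2007-03-27 + 130 days = 2007-08-04; completed 2007-06-29, before the deadline.
(6) the permitted window runs from 2007-06-29 + 7 = 2007-07-06 to 2007-06-29 + 37 = 2007-08-05; 2007-08-10 is 5 days past the end of the window.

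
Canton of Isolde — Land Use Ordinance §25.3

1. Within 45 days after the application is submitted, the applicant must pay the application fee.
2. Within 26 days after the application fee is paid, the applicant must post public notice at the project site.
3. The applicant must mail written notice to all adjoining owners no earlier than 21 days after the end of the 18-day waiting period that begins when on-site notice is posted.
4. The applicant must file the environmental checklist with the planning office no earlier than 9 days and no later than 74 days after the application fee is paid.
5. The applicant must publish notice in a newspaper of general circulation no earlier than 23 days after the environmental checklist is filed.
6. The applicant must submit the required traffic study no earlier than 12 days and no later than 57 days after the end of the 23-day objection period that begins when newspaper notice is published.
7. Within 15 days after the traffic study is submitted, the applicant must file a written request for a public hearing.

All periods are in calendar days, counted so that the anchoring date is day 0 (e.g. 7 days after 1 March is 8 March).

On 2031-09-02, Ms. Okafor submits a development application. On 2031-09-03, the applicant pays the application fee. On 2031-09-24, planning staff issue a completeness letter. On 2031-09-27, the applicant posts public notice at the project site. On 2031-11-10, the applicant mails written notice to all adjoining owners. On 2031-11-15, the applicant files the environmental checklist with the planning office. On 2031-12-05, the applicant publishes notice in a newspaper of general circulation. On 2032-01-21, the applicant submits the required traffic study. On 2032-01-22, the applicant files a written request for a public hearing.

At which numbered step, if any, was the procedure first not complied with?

Step 5

Step 1: 45 days after 2031-09-02 (when the application is submitted) is 2031-10-17; done 2031-09-03 — timely.
Step 2: 26 days after 2031-09-03 (when the application fee is paid) is 2031-09-29; completed 2031-09-27, before the deadline.
Step 3: the earliest permitted date is 21 days after 2031-10-15 (end of the 18-day waiting period, which began when on-site notice is posted on 2031-09-27), i.e. 2031-11-05; 2031-11-10 is on or after that date.
Step 4: the window is 9–74 days after 2031-09-03 (when the application fee is paid), so 2031-09-12 through 2031-11-16; 2031-11-15 falls inside that range.
Step 5: the earliest permitted date is 23 days after 2031-11-15 (when the environmental checklist is filed), i.e. 2031-12-08; 2031-12-05 is 3 days before the earliest permitted date.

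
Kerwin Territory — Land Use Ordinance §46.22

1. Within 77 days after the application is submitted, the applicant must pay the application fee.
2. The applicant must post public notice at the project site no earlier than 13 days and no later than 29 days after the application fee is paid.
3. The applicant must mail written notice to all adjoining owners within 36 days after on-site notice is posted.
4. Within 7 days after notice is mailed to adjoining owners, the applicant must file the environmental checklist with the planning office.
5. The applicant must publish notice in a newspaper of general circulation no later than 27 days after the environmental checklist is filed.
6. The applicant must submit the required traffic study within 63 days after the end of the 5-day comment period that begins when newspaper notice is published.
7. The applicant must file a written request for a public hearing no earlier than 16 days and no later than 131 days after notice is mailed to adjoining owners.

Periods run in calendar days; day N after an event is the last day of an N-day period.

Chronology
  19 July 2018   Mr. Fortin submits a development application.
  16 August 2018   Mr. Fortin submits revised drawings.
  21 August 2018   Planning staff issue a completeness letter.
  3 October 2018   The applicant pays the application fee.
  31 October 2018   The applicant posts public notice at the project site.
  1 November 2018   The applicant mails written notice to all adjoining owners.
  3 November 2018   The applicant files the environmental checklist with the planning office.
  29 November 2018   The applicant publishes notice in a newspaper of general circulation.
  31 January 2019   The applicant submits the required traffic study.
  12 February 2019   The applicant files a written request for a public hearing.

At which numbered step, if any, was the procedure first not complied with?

None — every step was satisfied

Step 1: 77 days after 19 July 2018 (when the application is submitted) is 4 October 2018; done 3 October 2018 — timely.
Step 2: the window is 13–29 days after 3 October 2018 (when the application fee is paid), so 16 October 2018 through 1 November 2018; 31 October 2018 falls inside that range.
Step 3: 36 days after 31 October 2018 (when on-site notice is posted) is 6 December 2018; 1 November 2018 is within that limit.
Step 4: 7 days after 1 November 2018 (when notice is mailed to adjoining owners) is 8 November 2018; completed 3 November 2018, before the deadline.
Step 5: 27 days after 3 November 2018 (when the environmental checklist is filed) is 30 November 2018; completed 29 November 2018, before the deadline.
Step 6: 63 days after 4 December 2018 (end of the 5-day comment period, which began when newspaper notice is published on 29 November 2018) is 5 February 2019; 31 January 2019 is within that limit.
Step 7: the window is 16–131 days after 1 November 2018 (when notice is mailed to adjoining owners), so 17 November 2018 through 12 March 2019; done 12 February 2019 — within the window.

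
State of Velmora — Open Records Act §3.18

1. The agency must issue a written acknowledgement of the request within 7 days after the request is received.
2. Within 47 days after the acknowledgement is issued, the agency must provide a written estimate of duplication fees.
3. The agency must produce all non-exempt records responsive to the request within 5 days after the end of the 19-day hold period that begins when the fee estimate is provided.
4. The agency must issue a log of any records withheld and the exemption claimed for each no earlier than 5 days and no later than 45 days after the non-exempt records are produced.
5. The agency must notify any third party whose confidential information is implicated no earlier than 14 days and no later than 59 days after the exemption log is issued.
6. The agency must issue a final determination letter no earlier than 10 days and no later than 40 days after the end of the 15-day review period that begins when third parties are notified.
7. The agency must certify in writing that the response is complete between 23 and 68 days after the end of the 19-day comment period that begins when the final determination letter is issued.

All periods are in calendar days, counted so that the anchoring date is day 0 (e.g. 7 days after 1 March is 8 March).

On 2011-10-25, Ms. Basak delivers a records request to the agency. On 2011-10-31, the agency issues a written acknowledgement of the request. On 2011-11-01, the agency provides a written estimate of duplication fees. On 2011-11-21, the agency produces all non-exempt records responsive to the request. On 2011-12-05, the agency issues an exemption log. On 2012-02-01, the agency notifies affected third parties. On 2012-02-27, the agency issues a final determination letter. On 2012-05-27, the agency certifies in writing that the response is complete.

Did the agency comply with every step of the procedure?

No

(1) due by 2011-10-25 + 7 days = 2011-11-01; completed 2011-10-31, before the deadline.
(2) due by 2011-10-31 + 47 days = 2011-12-17; 2011-11-01 is within that limit.
(3) due by 2011-11-20 + 5 days = 2011-11-25; 2011-11-21 is within that limit.
(4) the permitted window runs from 2011-11-21 + 5 = 2011-11-26 to 2011-11-21 + 45 = 2012-01-05; done 2011-12-05, which is between those dates.
(5) the permitted window runs from 2011-12-05 + 14 = 2011-12-19 to 2011-12-05 + 59 = 2012-02-02; 2012-02-01 falls inside that range.
(6) the permitted window runs from 2012-02-16 + 10 = 2012-02-26 to 2012-02-16 + 40 = 2012-03-27; done 2012-02-27, which is between those dates.
(7) the permitted window runs from 2012-03-17 + 23 = 2012-04-09 to 2012-03-17 + 68 = 2012-05-24; done 2012-05-27 — 3 days after the window closed.
Later steps need not be reached.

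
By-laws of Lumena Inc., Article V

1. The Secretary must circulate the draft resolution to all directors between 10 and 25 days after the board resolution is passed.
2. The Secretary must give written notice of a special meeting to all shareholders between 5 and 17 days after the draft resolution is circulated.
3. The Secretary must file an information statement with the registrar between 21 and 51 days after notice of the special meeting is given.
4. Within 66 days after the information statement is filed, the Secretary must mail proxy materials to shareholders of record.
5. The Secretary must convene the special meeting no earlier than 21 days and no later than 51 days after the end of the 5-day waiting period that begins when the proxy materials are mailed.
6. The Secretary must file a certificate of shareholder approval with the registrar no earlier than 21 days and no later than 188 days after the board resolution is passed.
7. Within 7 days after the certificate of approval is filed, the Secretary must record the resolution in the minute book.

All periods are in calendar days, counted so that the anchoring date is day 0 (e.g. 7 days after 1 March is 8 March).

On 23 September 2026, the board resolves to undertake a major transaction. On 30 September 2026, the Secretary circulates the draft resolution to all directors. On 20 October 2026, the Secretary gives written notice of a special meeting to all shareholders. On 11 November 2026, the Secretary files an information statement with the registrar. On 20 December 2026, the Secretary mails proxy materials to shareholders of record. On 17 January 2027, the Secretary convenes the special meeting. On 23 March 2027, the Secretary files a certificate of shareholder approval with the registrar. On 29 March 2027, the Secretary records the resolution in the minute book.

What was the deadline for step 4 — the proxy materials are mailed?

16 January 2027

Step 4 runs from 11 November 2026, when the information statement is filed. 66 days after 11 November 2026 is 16 January 2027.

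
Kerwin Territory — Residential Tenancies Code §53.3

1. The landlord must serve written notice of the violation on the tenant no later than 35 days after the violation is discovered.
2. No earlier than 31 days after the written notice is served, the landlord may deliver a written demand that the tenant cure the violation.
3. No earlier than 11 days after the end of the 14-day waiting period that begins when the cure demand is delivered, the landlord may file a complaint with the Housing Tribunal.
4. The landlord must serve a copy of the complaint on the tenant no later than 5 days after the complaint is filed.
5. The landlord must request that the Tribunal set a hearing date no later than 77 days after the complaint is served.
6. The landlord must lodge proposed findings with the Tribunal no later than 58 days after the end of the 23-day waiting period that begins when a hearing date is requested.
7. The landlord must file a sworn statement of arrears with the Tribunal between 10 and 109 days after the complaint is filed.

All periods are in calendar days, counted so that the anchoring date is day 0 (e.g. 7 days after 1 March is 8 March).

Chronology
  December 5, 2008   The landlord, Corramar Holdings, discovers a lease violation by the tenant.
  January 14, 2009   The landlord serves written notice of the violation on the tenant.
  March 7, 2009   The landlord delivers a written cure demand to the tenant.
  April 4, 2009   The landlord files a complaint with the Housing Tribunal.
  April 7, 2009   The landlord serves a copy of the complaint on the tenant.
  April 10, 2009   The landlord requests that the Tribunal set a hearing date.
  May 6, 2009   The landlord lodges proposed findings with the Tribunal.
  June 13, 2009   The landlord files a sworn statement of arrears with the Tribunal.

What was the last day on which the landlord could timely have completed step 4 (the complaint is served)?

Step 4 runs from April 4, 2009, when the complaint is filed. 5 days after April 4, 2009 is April 9, 2009.

April 9, 2009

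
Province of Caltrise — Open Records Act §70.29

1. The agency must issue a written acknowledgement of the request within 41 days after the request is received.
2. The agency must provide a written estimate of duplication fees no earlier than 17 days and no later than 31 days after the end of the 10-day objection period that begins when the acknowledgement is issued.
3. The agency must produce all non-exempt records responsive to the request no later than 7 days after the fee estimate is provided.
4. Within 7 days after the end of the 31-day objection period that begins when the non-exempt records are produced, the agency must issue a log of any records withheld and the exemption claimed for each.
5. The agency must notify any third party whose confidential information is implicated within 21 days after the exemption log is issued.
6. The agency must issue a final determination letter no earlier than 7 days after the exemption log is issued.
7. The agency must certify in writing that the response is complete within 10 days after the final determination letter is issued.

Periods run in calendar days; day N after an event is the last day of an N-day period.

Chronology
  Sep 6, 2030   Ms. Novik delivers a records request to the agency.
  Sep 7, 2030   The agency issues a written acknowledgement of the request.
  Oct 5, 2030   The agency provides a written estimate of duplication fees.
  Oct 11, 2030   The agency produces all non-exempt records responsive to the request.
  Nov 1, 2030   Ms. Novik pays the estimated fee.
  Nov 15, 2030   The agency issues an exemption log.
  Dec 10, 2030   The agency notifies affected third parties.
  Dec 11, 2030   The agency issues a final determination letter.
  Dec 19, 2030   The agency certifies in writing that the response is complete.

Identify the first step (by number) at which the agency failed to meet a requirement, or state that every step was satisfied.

Step 5

Step 1 — counting 41 days from Sep 6, 2030 (when the request is received) gives a deadline of Oct 17, 2030; completed Sep 7, 2030, before the deadline.
Step 2 — 17 and 31 days from Sep 17, 2030 (end of the 10-day objection period, which began when the acknowledgement is issued on Sep 7, 2030) are Oct 4, 2030 and Oct 18, 2030 respectively; done Oct 5, 2030 — within the window.
Step 3 — counting 7 days from Oct 5, 2030 (when the fee estimate is provided) gives a deadline of Oct 12, 2030; Oct 11, 2030 is within that limit.
Step 4 — counting 7 days from Nov 11, 2030 (end of the 31-day objection period, which began when the non-exempt records are produced on Oct 11, 2030) gives a deadline of Nov 18, 2030; Nov 15, 2030 is within that limit.
Step 5 — counting 21 days from Nov 15, 2030 (when the exemption log is issued) gives a deadline of Dec 6, 2030; Dec 10, 2030 misses that deadline by 4 days.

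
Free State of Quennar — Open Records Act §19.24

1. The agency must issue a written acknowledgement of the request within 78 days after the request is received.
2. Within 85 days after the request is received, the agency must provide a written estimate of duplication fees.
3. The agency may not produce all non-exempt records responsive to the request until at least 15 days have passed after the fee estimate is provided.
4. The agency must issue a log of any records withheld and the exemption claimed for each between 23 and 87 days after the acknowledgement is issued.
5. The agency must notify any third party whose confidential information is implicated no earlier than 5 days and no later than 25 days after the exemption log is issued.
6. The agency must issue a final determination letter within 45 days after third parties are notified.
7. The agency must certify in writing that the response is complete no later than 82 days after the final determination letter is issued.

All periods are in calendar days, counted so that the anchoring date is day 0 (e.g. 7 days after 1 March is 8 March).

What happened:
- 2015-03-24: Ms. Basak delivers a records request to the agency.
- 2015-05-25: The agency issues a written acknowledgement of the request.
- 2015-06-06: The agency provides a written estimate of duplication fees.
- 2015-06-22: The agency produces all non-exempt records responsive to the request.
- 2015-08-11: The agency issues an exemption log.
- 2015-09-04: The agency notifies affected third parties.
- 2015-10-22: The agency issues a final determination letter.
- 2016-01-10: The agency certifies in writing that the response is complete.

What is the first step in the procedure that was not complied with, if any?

Step 6

(1) due by 2015-03-24 + 78 days = 2015-06-10; 2015-05-25 is within that limit.
(2) due by 2015-03-24 + 85 days = 2015-06-17; completed 2015-06-06, before the deadline.
(3) permitted from 2015-06-06 + 15 days = 2015-06-21 onward; done 2015-06-22 — permitted.
(4) the permitted window runs from 2015-05-25 + 23 = 2015-06-17 to 2015-05-25 + 87 = 2015-08-20; done 2015-08-11, which is between those dates.
(5) the permitted window runs from 2015-08-11 + 5 = 2015-08-16 to 2015-08-11 + 25 = 2015-09-05; 2015-09-04 falls inside that range.
(6) due by 2015-09-04 + 45 days = 2015-10-19; done 2015-10-22 — 3 days late.
No need to go further; step 6 was not satisfied.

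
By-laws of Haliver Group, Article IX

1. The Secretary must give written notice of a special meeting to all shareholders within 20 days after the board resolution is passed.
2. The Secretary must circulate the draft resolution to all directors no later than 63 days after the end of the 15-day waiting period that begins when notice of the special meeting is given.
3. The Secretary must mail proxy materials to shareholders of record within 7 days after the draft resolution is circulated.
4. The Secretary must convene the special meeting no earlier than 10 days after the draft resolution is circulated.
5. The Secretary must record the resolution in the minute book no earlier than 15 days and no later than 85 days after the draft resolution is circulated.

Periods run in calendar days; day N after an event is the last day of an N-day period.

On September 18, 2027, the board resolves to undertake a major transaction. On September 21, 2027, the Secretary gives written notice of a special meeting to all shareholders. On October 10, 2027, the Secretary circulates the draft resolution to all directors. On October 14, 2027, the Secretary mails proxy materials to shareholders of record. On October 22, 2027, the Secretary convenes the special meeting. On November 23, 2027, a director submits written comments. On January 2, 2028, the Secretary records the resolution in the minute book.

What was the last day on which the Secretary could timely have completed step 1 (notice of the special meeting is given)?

Step 1 runs from September 18, 2027, when the board resolution is passed. 20 days after September 18, 2027 is October 8, 2027.

October 8, 2027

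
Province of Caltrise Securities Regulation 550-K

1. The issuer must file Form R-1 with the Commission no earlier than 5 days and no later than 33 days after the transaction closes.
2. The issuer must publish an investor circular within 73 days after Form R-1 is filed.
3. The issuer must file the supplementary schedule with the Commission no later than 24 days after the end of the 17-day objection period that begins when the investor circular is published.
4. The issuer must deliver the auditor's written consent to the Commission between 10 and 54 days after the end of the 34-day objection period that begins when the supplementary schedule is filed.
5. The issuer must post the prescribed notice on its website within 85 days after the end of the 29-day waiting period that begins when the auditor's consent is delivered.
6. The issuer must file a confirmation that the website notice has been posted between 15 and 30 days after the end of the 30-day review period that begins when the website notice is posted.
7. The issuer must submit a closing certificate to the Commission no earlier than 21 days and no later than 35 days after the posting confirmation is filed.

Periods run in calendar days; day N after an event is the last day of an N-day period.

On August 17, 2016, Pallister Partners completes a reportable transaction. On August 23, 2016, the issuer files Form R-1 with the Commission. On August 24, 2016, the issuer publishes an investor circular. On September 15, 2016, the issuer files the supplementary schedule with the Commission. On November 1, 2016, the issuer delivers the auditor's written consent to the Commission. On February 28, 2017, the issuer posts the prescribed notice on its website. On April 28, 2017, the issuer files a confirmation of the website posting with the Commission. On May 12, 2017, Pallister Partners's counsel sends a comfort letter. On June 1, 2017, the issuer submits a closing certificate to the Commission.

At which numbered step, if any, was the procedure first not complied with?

Step 5

Step 1: the window is 5–33 days after August 17, 2016 (when the transaction closes), so August 22, 2016 through September 19, 2016; done August 23, 2016 — within the window.
Step 2: 73 days after August 23, 2016 (when Form R-1 is filed) is November 4, 2016; done August 24, 2016 — timely.
Step 3: 24 days after September 10, 2016 (end of the 17-day objection period, which began when the investor circular is published on August 24, 2016) is October 4, 2016; done September 15, 2016 — timely.
Step 4: the window is 10–54 days after October 19, 2016 (end of the 34-day objection period, which began when the supplementary schedule is filed on September 15, 2016), so October 29, 2016 through December 12, 2016; November 1, 2016 falls inside that range.
Step 5: 85 days after November 30, 2016 (end of the 29-day waiting period, which began when the auditor's consent is delivered on November 1, 2016) is February 23, 2017; done February 28, 2017 — 5 days late.
No need to go further; step 5 was not satisfied.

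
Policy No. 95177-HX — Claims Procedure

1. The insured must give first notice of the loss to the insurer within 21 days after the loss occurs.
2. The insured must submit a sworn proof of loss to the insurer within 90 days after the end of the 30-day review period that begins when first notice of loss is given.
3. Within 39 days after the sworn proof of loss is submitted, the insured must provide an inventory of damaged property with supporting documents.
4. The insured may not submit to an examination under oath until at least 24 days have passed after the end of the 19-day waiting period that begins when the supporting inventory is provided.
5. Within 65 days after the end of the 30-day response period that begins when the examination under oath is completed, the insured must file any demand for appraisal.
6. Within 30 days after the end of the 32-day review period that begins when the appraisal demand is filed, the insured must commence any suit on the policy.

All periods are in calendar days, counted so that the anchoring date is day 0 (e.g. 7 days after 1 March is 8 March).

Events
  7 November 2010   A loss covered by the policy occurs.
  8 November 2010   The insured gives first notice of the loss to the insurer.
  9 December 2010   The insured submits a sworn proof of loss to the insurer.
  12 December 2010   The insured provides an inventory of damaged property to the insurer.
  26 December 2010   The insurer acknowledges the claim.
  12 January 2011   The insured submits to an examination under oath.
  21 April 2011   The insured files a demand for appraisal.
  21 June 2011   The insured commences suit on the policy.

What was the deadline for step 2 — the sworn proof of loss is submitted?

First notice of loss is given on 8 November 2010; the 30-day review period therefore ends 8 December 2010, and step 2 runs from that date. 90 days after 8 December 2010 is 8 March 2011.

8 March 2011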